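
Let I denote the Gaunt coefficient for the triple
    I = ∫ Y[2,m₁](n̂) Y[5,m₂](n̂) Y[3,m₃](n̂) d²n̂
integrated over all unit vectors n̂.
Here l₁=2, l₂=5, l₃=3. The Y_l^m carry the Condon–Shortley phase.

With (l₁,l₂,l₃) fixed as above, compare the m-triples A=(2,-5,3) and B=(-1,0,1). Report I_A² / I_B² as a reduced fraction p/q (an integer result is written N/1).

21/5

Shared (l₁,l₂,l₃)=(2,5,3): N and (l;000)² cancel in I_A²/I_B².
A: Δ = 4!·0!·6!/11! = 1/2310; Racah Σ t=0..0: t=0:+1/17280 = 1/17280; ⇒ 3j(2 5 3; 2 -5 3)² = 1/11, sgn +1
B: Δ = 4!·0!·6!/11! = 1/2310; Racah Σ t=3..3: t=3:−1/288 = -1/288; ⇒ 3j(2 5 3; -1 0 1)² = 5/231, sgn -1
I_A²/I_B² = (1/11)/(5/231) = 21/5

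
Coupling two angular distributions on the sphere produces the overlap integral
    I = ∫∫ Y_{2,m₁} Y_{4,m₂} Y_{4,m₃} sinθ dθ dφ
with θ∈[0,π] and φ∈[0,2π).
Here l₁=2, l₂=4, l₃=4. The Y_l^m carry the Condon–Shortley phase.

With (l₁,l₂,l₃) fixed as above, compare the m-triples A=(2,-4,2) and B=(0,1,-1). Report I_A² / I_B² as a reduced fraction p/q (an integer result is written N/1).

168/289

Shared (l₁,l₂,l₃)=(2,4,4): N and (l;000)² cancel in I_A²/I_B².
A: Δ = 2!·2!·6!/11! = 1/13860; Racah Σ t=0..0: t=0:+1/2880 = 1/2880; ⇒ 3j(2 4 4; 2 -4 2)² = 2/165, sgn +1
B: Δ = 2!·2!·6!/11! = 1/13860; Racah Σ t=0..2: t=0:+1/480 t=1:−1/48 t=2:+1/144 = -17/1440; ⇒ 3j(2 4 4; 0 1 -1)² = 289/13860, sgn +1
I_A²/I_B² = (2/165)/(289/13860) = 168/289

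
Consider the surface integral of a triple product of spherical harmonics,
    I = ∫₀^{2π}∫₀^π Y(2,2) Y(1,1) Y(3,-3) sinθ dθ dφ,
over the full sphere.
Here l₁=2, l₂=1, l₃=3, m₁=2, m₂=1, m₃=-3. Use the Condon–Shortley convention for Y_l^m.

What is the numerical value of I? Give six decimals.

m-sum 0 ✓  L=6 even ✓  1≤3≤3 ✓
Π(2lᵢ+1) = 5×3×7 = 105
triangle coeff Δ(2,1,3) = 1/105
Σ_t [0,0]: t=0:+1/4 = 1/4
(3j)²=3/35 [(2 1 3; 0 0 0)], sign=-1
Σ_t [0,0]: t=0:+1/48 = 1/48
(3j)²=1/7 [(2 1 3; 2 1 -3)], sign=+1
⇒ 4πI² = 9/7
I = (-1)√(9/7/(4π)) = -0.31986543

-0.319865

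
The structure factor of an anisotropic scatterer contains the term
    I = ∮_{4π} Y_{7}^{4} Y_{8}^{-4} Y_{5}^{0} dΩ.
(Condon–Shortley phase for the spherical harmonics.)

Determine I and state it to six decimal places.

-0.123255

Checks pass: Σm=0; 20 even; l₃=5∈[1,15].
(2·7+1)(2·8+1)(2·5+1) = 2805
Δ: 10! 4! 6! / 21! → 1/814773960
sum: t=3:−1/87091200 t=4:+1/4976640 t=5:−1/2073600 t=6:+1/4976640 t=7:−1/87091200 = -1/9676800
3j²(7 8 5; 0 0 0) = Δ·Π!·Σ² = 360/46189  (sign +1)
sum: t=0:+1/1045094400 t=1:−1/52254720 t=2:+1/23224320 t=3:−1/87091200 = 1/74649600
3j²(7 8 5; 4 -4 0) = Δ·Π!·Σ² = 110/12597  (sign -1)
combine: 4πI² = 2805·360/46189·110/12597 = 198000/1037153
take √, sign -1: I = -0.12325548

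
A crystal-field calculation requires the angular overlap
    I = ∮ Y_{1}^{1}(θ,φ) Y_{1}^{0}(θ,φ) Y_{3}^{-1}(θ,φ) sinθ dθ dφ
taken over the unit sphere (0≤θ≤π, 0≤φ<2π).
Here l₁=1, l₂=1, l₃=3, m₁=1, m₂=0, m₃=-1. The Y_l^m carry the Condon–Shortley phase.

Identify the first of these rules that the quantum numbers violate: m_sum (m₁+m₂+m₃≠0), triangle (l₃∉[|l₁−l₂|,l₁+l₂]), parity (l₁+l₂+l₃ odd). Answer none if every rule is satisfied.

triangle

Σmᵢ = 0  ✓
l₃∈[|l₁−l₂|,l₁+l₂]=[0,2], have l₃=3  ✗
Σlᵢ = 5 ⇒ odd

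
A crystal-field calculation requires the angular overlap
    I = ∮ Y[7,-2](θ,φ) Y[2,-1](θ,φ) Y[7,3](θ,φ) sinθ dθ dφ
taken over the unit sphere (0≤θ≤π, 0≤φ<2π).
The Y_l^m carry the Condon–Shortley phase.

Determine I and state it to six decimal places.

m-sum 0 ✓  L=16 even ✓  5≤7≤9 ✓
Π(2lᵢ+1) = 15×5×15 = 1125
triangle coeff Δ(7,2,7) = 1/185640
Σ_t [0,2]: t=0:+1/2419200 t=1:−1/518400 t=2:+1/2419200 = -1/907200
(3j)²=56/3315 [(7 2 7; 0 0 0)], sign=+1
Σ_t [0,1]: t=0:+1/4354560 t=1:−1/1935360 = -1/3483648
(3j)²=125/12376 [(7 2 7; -2 -1 3)], sign=-1
⇒ 4πI² = 9375/48841
I = (-1)√(9375/48841/(4π)) = -0.12359145

-0.123591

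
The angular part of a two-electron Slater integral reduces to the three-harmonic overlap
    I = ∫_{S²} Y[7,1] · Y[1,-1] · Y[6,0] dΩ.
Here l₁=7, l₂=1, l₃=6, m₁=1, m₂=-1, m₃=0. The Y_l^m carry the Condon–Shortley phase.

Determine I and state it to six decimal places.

-0.185147

m-sum 0 ✓  L=14 even ✓  6≤6≤8 ✓
Π(2lᵢ+1) = 15×3×13 = 585
triangle coeff Δ(7,1,6) = 1/1365
Σ_t [1,1]: t=1:−1/518400 = -1/518400
(3j)²=7/195 [(7 1 6; 0 0 0)], sign=-1
Σ_t [0,0]: t=0:+1/1036800 = 1/1036800
(3j)²=4/195 [(7 1 6; 1 -1 0)], sign=+1
⇒ 4πI² = 28/65
I = (-1)√(28/65/(4π)) = -0.18514731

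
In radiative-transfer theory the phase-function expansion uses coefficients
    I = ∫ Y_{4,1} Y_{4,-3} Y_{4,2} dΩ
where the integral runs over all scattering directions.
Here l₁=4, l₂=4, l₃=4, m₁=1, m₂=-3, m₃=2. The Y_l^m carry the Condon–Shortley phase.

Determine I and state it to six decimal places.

-0.063661

Rules hold: Σm=0, L=12 even, 0≤4≤8.
N = 9·9·9 = 729
Δ = 4!·4!·4!/13! = 1/450450
Racah Σ t=0..4: t=0:+1/13824 t=1:−1/216 t=2:+1/64 t=3:−1/216 t=4:+1/13824 = 5/768
⇒ 3j(4 4 4; 0 0 0)² = 18/1001, sgn +1
Racah Σ t=0..1: t=0:+1/864 t=1:−1/576 = -1/1728
⇒ 3j(4 4 4; 1 -3 2)² = 5/1287, sgn -1
4πI² = N·(3j₀)²·(3jₘ)² = 7290/143143
I = -1·√(0.0509281/4π) = -0.06366105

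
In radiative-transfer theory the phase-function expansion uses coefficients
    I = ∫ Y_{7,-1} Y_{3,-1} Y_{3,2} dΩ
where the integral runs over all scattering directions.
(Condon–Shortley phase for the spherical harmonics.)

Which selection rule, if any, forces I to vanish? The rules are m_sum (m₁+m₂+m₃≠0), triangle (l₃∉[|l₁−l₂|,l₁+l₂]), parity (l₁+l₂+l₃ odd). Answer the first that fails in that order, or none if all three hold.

triangle

azimuthal sum: -1 − 1 + 2 = 0  ✓
4 ≤ 3 ≤ 10 (triangle on l)  ✗
L = 7 + 3 + 3 = 13 (odd)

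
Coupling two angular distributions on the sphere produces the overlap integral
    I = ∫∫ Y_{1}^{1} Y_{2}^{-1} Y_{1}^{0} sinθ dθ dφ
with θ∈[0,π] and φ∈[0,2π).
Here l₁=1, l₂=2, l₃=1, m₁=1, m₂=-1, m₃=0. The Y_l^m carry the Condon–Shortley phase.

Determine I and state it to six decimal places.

Rules hold: Σm=0, L=4 even, 1≤1≤3.
N = 3·5·3 = 45
Δ = 2!·0!·2!/5! = 1/30
Racah Σ t=1..1: t=1:−1/1 = -1/1
⇒ 3j(1 2 1; 0 0 0)² = 2/15, sgn +1
Racah Σ t=0..0: t=0:+1/2 = 1/2
⇒ 3j(1 2 1; 1 -1 0)² = 1/10, sgn -1
4πI² = N·(3j₀)²·(3jₘ)² = 3/5
I = -1·√(0.6/4π) = -0.21850969

-0.218510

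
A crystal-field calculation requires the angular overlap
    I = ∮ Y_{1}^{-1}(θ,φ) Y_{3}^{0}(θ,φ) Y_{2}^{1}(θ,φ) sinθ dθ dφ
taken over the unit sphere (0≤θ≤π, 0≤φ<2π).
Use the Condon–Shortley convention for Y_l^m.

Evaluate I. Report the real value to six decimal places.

0.143048

m-sum 0 ✓  L=6 even ✓  2≤2≤4 ✓
Π(2lᵢ+1) = 3×7×5 = 105
triangle coeff Δ(1,3,2) = 1/105
Σ_t [1,1]: t=1:−1/4 = -1/4
(3j)²=3/35 [(1 3 2; 0 0 0)], sign=-1
Σ_t [2,2]: t=2:+1/12 = 1/12
(3j)²=1/35 [(1 3 2; -1 0 1)], sign=-1
⇒ 4πI² = 9/35
I = (+1)√(9/35/(4π)) = 0.14304817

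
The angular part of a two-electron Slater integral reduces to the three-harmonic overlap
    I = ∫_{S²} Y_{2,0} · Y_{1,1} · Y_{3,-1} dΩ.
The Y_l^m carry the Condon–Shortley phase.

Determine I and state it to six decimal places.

-0.202301

Checks pass: Σm=0; 6 even; l₃=3∈[1,3].
(2·2+1)(2·1+1)(2·3+1) = 105
Δ: 0! 4! 2! / 7! → 1/105
sum: t=0:+1/4 = 1/4
3j²(2 1 3; 0 0 0) = Δ·Π!·Σ² = 3/35  (sign -1)
sum: t=0:+1/8 = 1/8
3j²(2 1 3; 0 1 -1) = Δ·Π!·Σ² = 2/35  (sign +1)
combine: 4πI² = 105·3/35·2/35 = 18/35
take √, sign -1: I = -0.20230066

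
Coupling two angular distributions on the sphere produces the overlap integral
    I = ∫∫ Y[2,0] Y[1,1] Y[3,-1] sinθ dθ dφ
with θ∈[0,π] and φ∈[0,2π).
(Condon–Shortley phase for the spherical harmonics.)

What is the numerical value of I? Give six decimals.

-0.202301

m-sum 0 ✓  L=6 even ✓  1≤3≤3 ✓
Π(2lᵢ+1) = 5×3×7 = 105
triangle coeff Δ(2,1,3) = 1/105
Σ_t [0,0]: t=0:+1/4 = 1/4
(3j)²=3/35 [(2 1 3; 0 0 0)], sign=-1
Σ_t [0,0]: t=0:+1/8 = 1/8
(3j)²=2/35 [(2 1 3; 0 1 -1)], sign=+1
⇒ 4πI² = 18/35
I = (-1)√(18/35/(4π)) = -0.20230066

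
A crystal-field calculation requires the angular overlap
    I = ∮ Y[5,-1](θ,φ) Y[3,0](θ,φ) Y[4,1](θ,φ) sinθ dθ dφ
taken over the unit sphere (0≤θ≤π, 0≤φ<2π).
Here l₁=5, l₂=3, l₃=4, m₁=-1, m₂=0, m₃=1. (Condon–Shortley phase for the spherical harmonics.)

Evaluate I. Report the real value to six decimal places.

-0.115089

m-sum 0 ✓  L=12 even ✓  2≤4≤8 ✓
Π(2lᵢ+1) = 11×7×9 = 693
triangle coeff Δ(5,3,4) = 1/180180
Σ_t [1,3]: t=1:−1/576 t=2:+1/144 t=3:−1/576 = 1/288
(3j)²=20/1001 [(5 3 4; 0 0 0)], sign=+1
Σ_t [1,3]: t=1:−1/1440 t=2:+1/192 t=3:−1/432 = 19/8640
(3j)²=361/30030 [(5 3 4; -1 0 1)], sign=-1
⇒ 4πI² = 2166/13013
I = (-1)√(2166/13013/(4π)) = -0.11508947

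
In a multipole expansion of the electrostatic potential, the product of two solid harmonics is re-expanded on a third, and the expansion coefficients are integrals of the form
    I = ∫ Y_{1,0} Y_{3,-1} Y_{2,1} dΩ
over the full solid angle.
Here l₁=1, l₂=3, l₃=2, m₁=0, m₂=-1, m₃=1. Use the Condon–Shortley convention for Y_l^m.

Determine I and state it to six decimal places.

Rules hold: Σm=0, L=6 even, 2≤2≤4.
N = 3·7·5 = 105
Δ = 2!·0!·4!/7! = 1/105
Racah Σ t=1..1: t=1:−1/4 = -1/4
⇒ 3j(1 3 2; 0 0 0)² = 3/35, sgn -1
Racah Σ t=1..1: t=1:−1/6 = -1/6
⇒ 3j(1 3 2; 0 -1 1)² = 8/105, sgn +1
4πI² = N·(3j₀)²·(3jₘ)² = 24/35
I = -1·√(0.685714/4π) = -0.23359668

-0.233597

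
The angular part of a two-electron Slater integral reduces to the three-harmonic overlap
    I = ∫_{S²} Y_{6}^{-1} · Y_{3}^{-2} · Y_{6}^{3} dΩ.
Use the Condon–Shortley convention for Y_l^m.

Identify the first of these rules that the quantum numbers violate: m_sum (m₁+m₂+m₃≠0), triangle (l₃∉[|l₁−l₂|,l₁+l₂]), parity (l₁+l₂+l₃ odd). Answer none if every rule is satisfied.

parity

Σmᵢ = 0  ✓
l₃∈[|l₁−l₂|,l₁+l₂]=[3,9], have l₃=6  ✓
Σlᵢ = 15 ⇒ odd  ✗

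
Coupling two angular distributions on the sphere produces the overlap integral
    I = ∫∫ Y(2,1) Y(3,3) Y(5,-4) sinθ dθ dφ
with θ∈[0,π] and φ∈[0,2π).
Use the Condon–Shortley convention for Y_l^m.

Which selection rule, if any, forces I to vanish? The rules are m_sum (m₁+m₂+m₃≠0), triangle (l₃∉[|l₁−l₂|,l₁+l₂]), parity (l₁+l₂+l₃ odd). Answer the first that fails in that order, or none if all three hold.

none

m₁+m₂+m₃ = 1 + 3 − 4 = 0  ✓
triangle: |2−3|=1 ≤ l₃=5 ≤ 2+3=5  ✓
parity: l₁+l₂+l₃ = 10 is even  ✓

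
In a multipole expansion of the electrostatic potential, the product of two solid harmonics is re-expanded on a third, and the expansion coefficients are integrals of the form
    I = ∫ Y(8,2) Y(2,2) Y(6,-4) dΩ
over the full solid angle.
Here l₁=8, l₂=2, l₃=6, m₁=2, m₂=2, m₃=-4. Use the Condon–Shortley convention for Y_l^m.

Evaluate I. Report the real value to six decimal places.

0.032867

Rules hold: Σm=0, L=16 even, 6≤6≤10.
N = 17·5·13 = 1105
Δ = 4!·12!·0!/17! = 1/30940
Racah Σ t=2..2: t=2:+1/2073600 = 1/2073600
⇒ 3j(8 2 6; 0 0 0)² = 28/1105, sgn +1
Racah Σ t=4..4: t=4:+1/174182400 = 1/174182400
⇒ 3j(8 2 6; 2 2 -4)² = 3/6188, sgn +1
4πI² = N·(3j₀)²·(3jₘ)² = 3/221
I = +1·√(0.0135747/4π) = 0.03286696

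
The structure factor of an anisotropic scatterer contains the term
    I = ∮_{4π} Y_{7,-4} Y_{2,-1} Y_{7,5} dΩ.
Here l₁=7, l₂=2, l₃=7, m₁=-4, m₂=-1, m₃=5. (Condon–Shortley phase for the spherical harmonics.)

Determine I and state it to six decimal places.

Rules hold: Σm=0, L=16 even, 5≤7≤9.
N = 15·5·15 = 1125
Δ = 2!·12!·2!/17! = 1/185640
Racah Σ t=0..2: t=0:+1/2419200 t=1:−1/518400 t=2:+1/2419200 = -1/907200
⇒ 3j(7 2 7; 0 0 0)² = 56/3315, sgn +1
Racah Σ t=0..1: t=0:+1/79833600 t=1:−1/14515200 = -1/17740800
⇒ 3j(7 2 7; -4 -1 5)² = 729/30940, sgn -1
4πI² = N·(3j₀)²·(3jₘ)² = 21870/48841
I = -1·√(0.44778/4π) = -0.18876748

-0.188767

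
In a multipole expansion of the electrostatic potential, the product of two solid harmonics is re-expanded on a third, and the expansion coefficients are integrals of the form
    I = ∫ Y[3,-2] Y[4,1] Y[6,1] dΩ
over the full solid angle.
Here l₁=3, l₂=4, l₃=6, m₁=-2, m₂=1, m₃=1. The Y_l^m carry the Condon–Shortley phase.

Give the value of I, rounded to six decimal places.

l₁+l₂+l₃=13 is odd: 3j(l;000)=0 ⇒ I=0

0.000000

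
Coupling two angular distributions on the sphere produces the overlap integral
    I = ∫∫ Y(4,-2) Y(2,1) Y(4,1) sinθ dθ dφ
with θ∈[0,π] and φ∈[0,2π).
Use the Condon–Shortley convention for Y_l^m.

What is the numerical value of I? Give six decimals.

Rules hold: Σm=0, L=10 even, 2≤4≤6.
N = 9·5·9 = 405
Δ = 2!·6!·2!/11! = 1/13860
Racah Σ t=0..2: t=0:+1/192 t=1:−1/36 t=2:+1/192 = -5/288
⇒ 3j(4 2 4; 0 0 0)² = 20/693, sgn -1
Racah Σ t=1..2: t=1:−1/240 t=2:+1/96 = 1/160
⇒ 3j(4 2 4; -2 1 1)² = 27/1540, sgn -1
4πI² = N·(3j₀)²·(3jₘ)² = 1215/5929
I = +1·√(0.204925/4π) = 0.12770047

0.127700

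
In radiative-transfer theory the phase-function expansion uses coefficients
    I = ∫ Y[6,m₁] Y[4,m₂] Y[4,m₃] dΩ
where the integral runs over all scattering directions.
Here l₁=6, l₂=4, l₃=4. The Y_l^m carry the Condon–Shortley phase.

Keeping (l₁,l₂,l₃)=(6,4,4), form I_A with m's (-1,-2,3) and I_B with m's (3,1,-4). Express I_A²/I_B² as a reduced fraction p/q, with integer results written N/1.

Shared (l₁,l₂,l₃)=(6,4,4): N and (l;000)² cancel in I_A²/I_B².
A: Δ = 6!·6!·2!/15! = 1/1261260; Racah Σ t=1..2: t=1:−1/86400 t=2:+1/11520 = 13/172800; ⇒ 3j(6 4 4; -1 -2 3)² = 13/660, sgn -1
B: Δ = 6!·6!·2!/15! = 1/1261260; Racah Σ t=3..3: t=3:−1/51840 = -1/51840; ⇒ 3j(6 4 4; 3 1 -4)² = 8/429, sgn -1
I_A²/I_B² = (13/660)/(8/429) = 169/160

169/160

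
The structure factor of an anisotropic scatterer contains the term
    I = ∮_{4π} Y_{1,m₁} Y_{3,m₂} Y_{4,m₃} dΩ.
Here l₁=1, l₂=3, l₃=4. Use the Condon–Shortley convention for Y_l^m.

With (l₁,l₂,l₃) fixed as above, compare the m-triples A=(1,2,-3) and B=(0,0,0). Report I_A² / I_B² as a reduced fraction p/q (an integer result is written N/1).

21/16

Shared (l₁,l₂,l₃)=(1,3,4): N and (l;000)² cancel in I_A²/I_B².
A: Δ = 0!·2!·6!/9! = 1/252; Racah Σ t=0..0: t=0:+1/240 = 1/240; ⇒ 3j(1 3 4; 1 2 -3)² = 1/12, sgn -1
B: Δ = 0!·2!·6!/9! = 1/252; Racah Σ t=0..0: t=0:+1/36 = 1/36; ⇒ 3j(1 3 4; 0 0 0)² = 4/63, sgn +1
I_A²/I_B² = (1/12)/(4/63) = 21/16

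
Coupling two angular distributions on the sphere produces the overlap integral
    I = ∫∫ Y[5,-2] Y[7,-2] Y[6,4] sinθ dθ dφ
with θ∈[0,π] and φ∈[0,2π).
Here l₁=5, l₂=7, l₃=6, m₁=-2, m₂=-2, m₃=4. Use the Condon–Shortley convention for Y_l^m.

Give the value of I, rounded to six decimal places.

0.048529

m-sum 0 ✓  L=18 even ✓  2≤6≤12 ✓
Π(2lᵢ+1) = 11×15×13 = 2145
triangle coeff Δ(5,7,6) = 1/174594420
Σ_t [1,5]: t=1:−1/4147200 t=2:+1/207360 t=3:−1/82944 t=4:+1/207360 t=5:−1/4147200 = -1/345600
(3j)²=420/46189 [(5 7 6; 0 0 0)], sign=-1
Σ_t [3,5]: t=3:−1/1244160 t=4:+1/1451520 t=5:−1/19353600 = -29/174182400
(3j)²=841/554268 [(5 7 6; -2 -2 4)], sign=-1
⇒ 4πI² = 441525/14919047
I = (+1)√(441525/14919047/(4π)) = 0.04852909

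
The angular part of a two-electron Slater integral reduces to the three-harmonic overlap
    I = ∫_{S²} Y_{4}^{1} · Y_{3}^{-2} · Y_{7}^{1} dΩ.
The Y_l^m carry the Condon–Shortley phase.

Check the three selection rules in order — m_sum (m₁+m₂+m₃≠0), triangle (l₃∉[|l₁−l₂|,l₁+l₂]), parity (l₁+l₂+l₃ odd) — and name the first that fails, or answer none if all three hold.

azimuthal sum: 1 − 2 + 1 = 0  ✓
1 ≤ 7 ≤ 7 (triangle on l)  ✓
L = 4 + 3 + 7 = 14 (even)  ✓

none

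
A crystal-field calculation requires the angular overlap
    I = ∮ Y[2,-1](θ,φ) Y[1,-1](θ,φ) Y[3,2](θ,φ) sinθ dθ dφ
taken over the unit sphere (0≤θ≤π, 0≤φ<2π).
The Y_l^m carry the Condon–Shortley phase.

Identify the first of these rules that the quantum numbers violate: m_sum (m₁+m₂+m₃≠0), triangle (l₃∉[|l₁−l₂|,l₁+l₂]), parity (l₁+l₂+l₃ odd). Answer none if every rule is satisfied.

azimuthal sum: -1 − 1 + 2 = 0  ✓
1 ≤ 3 ≤ 3 (triangle on l)  ✓
L = 2 + 1 + 3 = 6 (even)  ✓

none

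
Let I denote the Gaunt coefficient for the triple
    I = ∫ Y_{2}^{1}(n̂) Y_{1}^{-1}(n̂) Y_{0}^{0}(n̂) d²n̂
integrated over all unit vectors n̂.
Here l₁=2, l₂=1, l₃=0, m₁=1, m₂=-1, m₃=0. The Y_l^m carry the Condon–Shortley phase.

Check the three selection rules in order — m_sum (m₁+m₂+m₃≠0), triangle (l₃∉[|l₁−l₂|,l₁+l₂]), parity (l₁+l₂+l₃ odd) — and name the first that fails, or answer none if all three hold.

Σmᵢ = 0  ✓
l₃∈[|l₁−l₂|,l₁+l₂]=[1,3], have l₃=0  ✗
Σlᵢ = 3 ⇒ odd

triangle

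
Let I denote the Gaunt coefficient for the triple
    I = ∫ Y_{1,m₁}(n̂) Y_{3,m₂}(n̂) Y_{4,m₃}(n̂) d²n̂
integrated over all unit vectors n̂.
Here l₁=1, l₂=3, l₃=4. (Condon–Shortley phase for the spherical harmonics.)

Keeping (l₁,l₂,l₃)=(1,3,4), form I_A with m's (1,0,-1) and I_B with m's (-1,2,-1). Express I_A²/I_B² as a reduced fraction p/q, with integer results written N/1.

10/3

Shared (l₁,l₂,l₃)=(1,3,4): N and (l;000)² cancel in I_A²/I_B².
A: Δ = 0!·2!·6!/9! = 1/252; Racah Σ t=0..0: t=0:+1/72 = 1/72; ⇒ 3j(1 3 4; 1 0 -1)² = 5/126, sgn -1
B: Δ = 0!·2!·6!/9! = 1/252; Racah Σ t=0..0: t=0:+1/240 = 1/240; ⇒ 3j(1 3 4; -1 2 -1)² = 1/84, sgn -1
I_A²/I_B² = (5/126)/(1/84) = 10/3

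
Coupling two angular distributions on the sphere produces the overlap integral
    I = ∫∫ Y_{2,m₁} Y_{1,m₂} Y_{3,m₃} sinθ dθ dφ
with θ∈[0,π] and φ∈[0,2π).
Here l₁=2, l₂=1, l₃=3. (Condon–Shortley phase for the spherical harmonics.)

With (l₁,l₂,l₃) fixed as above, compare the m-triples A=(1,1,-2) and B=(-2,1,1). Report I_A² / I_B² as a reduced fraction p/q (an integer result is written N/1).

Shared (l₁,l₂,l₃)=(2,1,3): N and (l;000)² cancel in I_A²/I_B².
A: Δ = 0!·4!·2!/7! = 1/105; Racah Σ t=0..0: t=0:+1/12 = 1/12; ⇒ 3j(2 1 3; 1 1 -2)² = 2/21, sgn -1
B: Δ = 0!·4!·2!/7! = 1/105; Racah Σ t=0..0: t=0:+1/48 = 1/48; ⇒ 3j(2 1 3; -2 1 1)² = 1/105, sgn +1
I_A²/I_B² = (2/21)/(1/105) = 10/1

10/1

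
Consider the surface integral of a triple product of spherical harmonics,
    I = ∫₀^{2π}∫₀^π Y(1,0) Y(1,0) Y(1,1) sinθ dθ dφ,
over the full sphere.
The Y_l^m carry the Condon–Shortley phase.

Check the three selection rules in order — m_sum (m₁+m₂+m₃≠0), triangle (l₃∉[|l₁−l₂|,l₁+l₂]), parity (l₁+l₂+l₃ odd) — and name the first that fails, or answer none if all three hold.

m₁+m₂+m₃ = 0 + 0 + 1 = 1  ✗
triangle: |1−1|=0 ≤ l₃=1 ≤ 1+1=2
parity: l₁+l₂+l₃ = 3 is odd

m_sum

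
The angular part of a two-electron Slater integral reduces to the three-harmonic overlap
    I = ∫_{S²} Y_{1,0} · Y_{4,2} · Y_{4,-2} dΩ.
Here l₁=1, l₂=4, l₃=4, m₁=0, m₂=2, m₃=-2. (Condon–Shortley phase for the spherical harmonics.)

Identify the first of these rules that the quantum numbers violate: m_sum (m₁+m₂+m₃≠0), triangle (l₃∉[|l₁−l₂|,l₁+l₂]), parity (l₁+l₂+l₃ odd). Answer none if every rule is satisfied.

parity

Σmᵢ = 0  ✓
l₃∈[|l₁−l₂|,l₁+l₂]=[3,5], have l₃=4  ✓
Σlᵢ = 9 ⇒ odd  ✗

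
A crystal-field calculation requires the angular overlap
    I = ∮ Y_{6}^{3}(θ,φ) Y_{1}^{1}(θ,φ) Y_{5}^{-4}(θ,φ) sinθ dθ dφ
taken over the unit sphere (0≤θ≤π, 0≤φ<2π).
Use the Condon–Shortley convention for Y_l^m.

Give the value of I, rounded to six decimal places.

-0.070770

m-sum 0 ✓  L=12 even ✓  5≤5≤7 ✓
Π(2lᵢ+1) = 13×3×11 = 429
triangle coeff Δ(6,1,5) = 1/858
Σ_t [1,1]: t=1:−1/14400 = -1/14400
(3j)²=6/143 [(6 1 5; 0 0 0)], sign=+1
Σ_t [2,2]: t=2:+1/725760 = 1/725760
(3j)²=1/286 [(6 1 5; 3 1 -4)], sign=-1
⇒ 4πI² = 9/143
I = (-1)√(9/143/(4π)) = -0.07076985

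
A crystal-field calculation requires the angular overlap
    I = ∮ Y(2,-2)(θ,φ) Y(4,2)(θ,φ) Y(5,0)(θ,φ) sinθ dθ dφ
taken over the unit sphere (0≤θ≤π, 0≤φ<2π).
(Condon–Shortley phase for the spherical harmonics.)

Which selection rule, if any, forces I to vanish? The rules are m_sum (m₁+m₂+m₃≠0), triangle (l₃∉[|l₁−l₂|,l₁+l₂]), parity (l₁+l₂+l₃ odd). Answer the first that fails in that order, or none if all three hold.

parity

azimuthal sum: -2 + 2 + 0 = 0  ✓
2 ≤ 5 ≤ 6 (triangle on l)  ✓
L = 2 + 4 + 5 = 11 (odd)  ✗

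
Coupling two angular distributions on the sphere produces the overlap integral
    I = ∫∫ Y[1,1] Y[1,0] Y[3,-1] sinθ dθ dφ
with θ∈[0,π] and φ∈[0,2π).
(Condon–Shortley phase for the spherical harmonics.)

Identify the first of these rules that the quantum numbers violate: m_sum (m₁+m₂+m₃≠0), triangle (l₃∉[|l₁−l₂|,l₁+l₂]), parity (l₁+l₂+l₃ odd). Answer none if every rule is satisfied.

triangle

azimuthal sum: 1 + 0 − 1 = 0  ✓
0 ≤ 3 ≤ 2 (triangle on l)  ✗
L = 1 + 1 + 3 = 5 (odd)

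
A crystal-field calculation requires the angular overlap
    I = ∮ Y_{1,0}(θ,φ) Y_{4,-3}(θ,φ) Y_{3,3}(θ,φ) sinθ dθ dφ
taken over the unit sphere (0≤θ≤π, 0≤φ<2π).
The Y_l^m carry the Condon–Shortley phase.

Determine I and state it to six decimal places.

-0.162868

m-sum 0 ✓  L=8 even ✓  3≤3≤5 ✓
Π(2lᵢ+1) = 3×9×7 = 189
triangle coeff Δ(1,4,3) = 1/252
Σ_t [1,1]: t=1:−1/36 = -1/36
(3j)²=4/63 [(1 4 3; 0 0 0)], sign=+1
Σ_t [1,1]: t=1:−1/720 = -1/720
(3j)²=1/36 [(1 4 3; 0 -3 3)], sign=-1
⇒ 4πI² = 1/3
I = (-1)√(1/3/(4π)) = -0.16286750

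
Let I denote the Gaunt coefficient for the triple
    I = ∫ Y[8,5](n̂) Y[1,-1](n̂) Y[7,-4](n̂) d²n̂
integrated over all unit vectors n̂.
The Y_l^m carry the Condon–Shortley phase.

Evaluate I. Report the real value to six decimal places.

Rules hold: Σm=0, L=16 even, 7≤7≤9.
N = 17·3·15 = 765
Δ = 2!·14!·0!/17! = 1/2040
Racah Σ t=1..1: t=1:−1/25401600 = -1/25401600
⇒ 3j(8 1 7; 0 0 0)² = 8/255, sgn +1
Racah Σ t=0..0: t=0:+1/479001600 = 1/479001600
⇒ 3j(8 1 7; 5 -1 -4)² = 13/340, sgn -1
4πI² = N·(3j₀)²·(3jₘ)² = 78/85
I = -1·√(0.917647/4π) = -0.27022959

-0.270230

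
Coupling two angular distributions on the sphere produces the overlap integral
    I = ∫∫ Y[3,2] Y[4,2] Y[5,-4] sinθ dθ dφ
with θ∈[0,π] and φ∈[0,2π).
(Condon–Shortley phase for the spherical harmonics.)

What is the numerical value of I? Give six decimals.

m-sum 0 ✓  L=12 even ✓  1≤5≤7 ✓
Π(2lᵢ+1) = 7×9×11 = 693
triangle coeff Δ(3,4,5) = 1/180180
Σ_t [0,2]: t=0:+1/576 t=1:−1/144 t=2:+1/576 = -1/288
(3j)²=20/1001 [(3 4 5; 0 0 0)], sign=+1
Σ_t [0,1]: t=0:+1/8640 t=1:−1/2880 = -1/4320
(3j)²=8/429 [(3 4 5; 2 2 -4)], sign=+1
⇒ 4πI² = 480/1859
I = (+1)√(480/1859/(4π)) = 0.14334284

0.143343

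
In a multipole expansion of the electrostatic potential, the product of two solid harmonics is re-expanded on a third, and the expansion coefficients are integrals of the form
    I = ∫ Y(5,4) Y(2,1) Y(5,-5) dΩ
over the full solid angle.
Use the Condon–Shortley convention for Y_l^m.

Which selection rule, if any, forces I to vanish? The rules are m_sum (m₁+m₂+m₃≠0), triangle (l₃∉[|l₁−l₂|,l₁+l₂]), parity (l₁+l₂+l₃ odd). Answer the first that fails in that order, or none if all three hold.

m₁+m₂+m₃ = 4 + 1 − 5 = 0  ✓
triangle: |5−2|=3 ≤ l₃=5 ≤ 5+2=7  ✓
parity: l₁+l₂+l₃ = 12 is even  ✓

none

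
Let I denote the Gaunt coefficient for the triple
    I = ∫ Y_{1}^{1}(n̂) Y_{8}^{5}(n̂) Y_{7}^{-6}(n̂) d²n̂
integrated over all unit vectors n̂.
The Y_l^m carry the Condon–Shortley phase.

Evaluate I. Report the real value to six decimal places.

m-sum 0 ✓  L=16 even ✓  7≤7≤9 ✓
Π(2lᵢ+1) = 3×17×15 = 765
triangle coeff Δ(1,8,7) = 1/2040
Σ_t [1,1]: t=1:−1/25401600 = -1/25401600
(3j)²=8/255 [(1 8 7; 0 0 0)], sign=+1
Σ_t [0,0]: t=0:+1/12454041600 = 1/12454041600
(3j)²=1/680 [(1 8 7; 1 5 -6)], sign=-1
⇒ 4πI² = 3/85
I = (-1)√(3/85/(4π)) = -0.05299638

-0.052996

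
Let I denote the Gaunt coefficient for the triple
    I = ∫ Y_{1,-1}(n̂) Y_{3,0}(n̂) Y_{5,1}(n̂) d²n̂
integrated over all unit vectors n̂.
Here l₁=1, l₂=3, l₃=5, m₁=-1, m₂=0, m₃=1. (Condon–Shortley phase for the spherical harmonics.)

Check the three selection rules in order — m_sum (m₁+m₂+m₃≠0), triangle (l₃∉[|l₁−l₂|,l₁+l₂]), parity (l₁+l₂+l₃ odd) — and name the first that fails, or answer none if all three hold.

triangle

m₁+m₂+m₃ = -1 + 0 + 1 = 0  ✓
triangle: |1−3|=2 ≤ l₃=5 ≤ 1+3=4  ✗
parity: l₁+l₂+l₃ = 9 is odd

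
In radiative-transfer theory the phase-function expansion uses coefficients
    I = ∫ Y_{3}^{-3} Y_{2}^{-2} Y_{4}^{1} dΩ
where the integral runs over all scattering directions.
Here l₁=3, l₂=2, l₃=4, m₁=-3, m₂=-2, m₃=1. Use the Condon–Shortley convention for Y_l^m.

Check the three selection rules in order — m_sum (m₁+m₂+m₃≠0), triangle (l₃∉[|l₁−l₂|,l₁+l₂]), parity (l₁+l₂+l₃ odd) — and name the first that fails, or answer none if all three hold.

m_sum

Σmᵢ = -4  ✗
l₃∈[|l₁−l₂|,l₁+l₂]=[1,5], have l₃=4
Σlᵢ = 9 ⇒ odd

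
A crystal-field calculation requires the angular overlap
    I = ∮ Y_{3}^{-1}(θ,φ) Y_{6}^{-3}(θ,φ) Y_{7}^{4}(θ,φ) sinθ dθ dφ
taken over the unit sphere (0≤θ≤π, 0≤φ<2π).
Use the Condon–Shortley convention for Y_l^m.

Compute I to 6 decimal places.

Checks pass: Σm=0; 16 even; l₃=7∈[3,9].
(2·3+1)(2·6+1)(2·7+1) = 1365
Δ: 2! 4! 10! / 17! → 1/2042040
sum: t=0:+1/207360 t=1:−1/57600 t=2:+1/207360 = -1/129600
3j²(3 6 7; 0 0 0) = Δ·Π!·Σ² = 168/12155  (sign +1)
sum: t=0:+1/1451520 t=1:−1/483840 t=2:+1/2903040 = -1/967680
3j²(3 6 7; -1 -3 4) = Δ·Π!·Σ² = 81/6188  (sign +1)
combine: 4πI² = 1365·168/12155·81/6188 = 10206/41327
take √, sign +1: I = 0.14018641

0.140186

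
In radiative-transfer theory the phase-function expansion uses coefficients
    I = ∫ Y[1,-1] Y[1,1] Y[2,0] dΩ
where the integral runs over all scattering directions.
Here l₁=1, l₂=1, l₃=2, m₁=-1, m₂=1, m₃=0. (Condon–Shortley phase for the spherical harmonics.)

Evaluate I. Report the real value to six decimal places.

m-sum 0 ✓  L=4 even ✓  0≤2≤2 ✓
Π(2lᵢ+1) = 3×3×5 = 45
triangle coeff Δ(1,1,2) = 1/30
Σ_t [0,0]: t=0:+1/1 = 1/1
(3j)²=2/15 [(1 1 2; 0 0 0)], sign=+1
Σ_t [0,0]: t=0:+1/4 = 1/4
(3j)²=1/30 [(1 1 2; -1 1 0)], sign=+1
⇒ 4πI² = 1/5
I = (+1)√(1/5/(4π)) = 0.12615663

0.126157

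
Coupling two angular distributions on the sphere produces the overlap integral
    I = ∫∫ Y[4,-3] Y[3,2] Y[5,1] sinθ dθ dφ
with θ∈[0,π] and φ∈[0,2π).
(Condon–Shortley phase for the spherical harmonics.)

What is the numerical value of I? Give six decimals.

m-sum 0 ✓  L=12 even ✓  1≤5≤7 ✓
Π(2lᵢ+1) = 9×7×11 = 693
triangle coeff Δ(4,3,5) = 1/180180
Σ_t [0,2]: t=0:+1/576 t=1:−1/144 t=2:+1/576 = -1/288
(3j)²=20/1001 [(4 3 5; 0 0 0)], sign=+1
Σ_t [1,2]: t=1:−1/17280 t=2:+1/1440 = 11/17280
(3j)²=11/468 [(4 3 5; -3 2 1)], sign=+1
⇒ 4πI² = 55/169
I = (+1)√(55/169/(4π)) = 0.16092854

0.160929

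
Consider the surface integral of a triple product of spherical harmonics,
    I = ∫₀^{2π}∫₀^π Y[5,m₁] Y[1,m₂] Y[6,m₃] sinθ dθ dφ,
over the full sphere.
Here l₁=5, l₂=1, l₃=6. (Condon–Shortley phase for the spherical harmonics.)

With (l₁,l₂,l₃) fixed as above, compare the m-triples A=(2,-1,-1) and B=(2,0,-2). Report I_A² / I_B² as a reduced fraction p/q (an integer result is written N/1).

5/16

Same 5,1,6: normalisation and zero-m 3j drop out of the ratio.
A: Δ: 0! 10! 2! / 13! → 1/858; sum: t=0:+1/60480 = 1/60480; 3j²(5 1 6; 2 -1 -1) = Δ·Π!·Σ² = 5/429  (sign -1)
B: Δ: 0! 10! 2! / 13! → 1/858; sum: t=0:+1/30240 = 1/30240; 3j²(5 1 6; 2 0 -2) = Δ·Π!·Σ² = 16/429  (sign +1)
I_A²/I_B² = (5/429)/(16/429) = 5/16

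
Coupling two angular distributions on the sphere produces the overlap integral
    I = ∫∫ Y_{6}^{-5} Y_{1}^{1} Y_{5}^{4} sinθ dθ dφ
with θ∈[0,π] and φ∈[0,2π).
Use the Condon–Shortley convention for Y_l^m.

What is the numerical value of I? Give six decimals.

-0.303018

Checks pass: Σm=0; 12 even; l₃=5∈[5,7].
(2·6+1)(2·1+1)(2·5+1) = 429
Δ: 2! 10! 0! / 13! → 1/858
sum: t=1:−1/14400 = -1/14400
3j²(6 1 5; 0 0 0) = Δ·Π!·Σ² = 6/143  (sign +1)
sum: t=2:+1/725760 = 1/725760
3j²(6 1 5; -5 1 4) = Δ·Π!·Σ² = 5/78  (sign -1)
combine: 4πI² = 429·6/143·5/78 = 15/13
take √, sign -1: I = -0.30301841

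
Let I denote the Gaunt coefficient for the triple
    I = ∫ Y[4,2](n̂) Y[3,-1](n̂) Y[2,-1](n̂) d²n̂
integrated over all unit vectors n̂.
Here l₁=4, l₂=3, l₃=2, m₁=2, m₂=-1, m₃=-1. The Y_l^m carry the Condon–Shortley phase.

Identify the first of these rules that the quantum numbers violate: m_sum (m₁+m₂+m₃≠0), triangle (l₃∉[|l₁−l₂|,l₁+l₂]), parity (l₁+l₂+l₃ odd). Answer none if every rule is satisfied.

parity

Σmᵢ = 0  ✓
l₃∈[|l₁−l₂|,l₁+l₂]=[1,7], have l₃=2  ✓
Σlᵢ = 9 ⇒ odd  ✗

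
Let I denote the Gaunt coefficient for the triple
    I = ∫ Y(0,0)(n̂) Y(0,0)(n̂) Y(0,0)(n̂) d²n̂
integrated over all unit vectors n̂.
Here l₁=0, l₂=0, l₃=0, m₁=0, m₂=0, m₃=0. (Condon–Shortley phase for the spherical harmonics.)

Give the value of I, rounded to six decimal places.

0.282095

Rules hold: Σm=0, L=0 even, 0≤0≤0.
N = 1·1·1 = 1
Δ = 0!·0!·0!/1! = 1/1
Racah Σ t=0..0: t=0:+1/1 = 1/1
⇒ 3j(0 0 0; 0 0 0)² = 1/1, sgn +1
(m-triple is (0,0,0) — same symbol as above.)
4πI² = N·(3j₀)²·(3jₘ)² = 1/1
I = +1·√(1/4π) = 0.28209479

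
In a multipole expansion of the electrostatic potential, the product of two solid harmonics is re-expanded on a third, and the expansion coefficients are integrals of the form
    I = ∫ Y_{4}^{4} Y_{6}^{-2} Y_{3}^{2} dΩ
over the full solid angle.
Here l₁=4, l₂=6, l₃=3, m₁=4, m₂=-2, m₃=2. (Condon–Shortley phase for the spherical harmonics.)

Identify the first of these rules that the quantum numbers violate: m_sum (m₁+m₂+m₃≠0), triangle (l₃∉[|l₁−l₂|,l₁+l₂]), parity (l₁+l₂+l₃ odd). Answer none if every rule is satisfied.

m_sum

m₁+m₂+m₃ = 4 − 2 + 2 = 4  ✗
triangle: |4−6|=2 ≤ l₃=3 ≤ 4+6=10
parity: l₁+l₂+l₃ = 13 is odd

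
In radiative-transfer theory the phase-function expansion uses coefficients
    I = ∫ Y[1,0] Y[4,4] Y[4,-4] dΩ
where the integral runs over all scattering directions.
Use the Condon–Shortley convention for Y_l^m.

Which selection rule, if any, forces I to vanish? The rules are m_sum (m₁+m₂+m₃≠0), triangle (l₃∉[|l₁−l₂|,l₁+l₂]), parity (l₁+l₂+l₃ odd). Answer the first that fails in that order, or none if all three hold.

parity

azimuthal sum: 0 + 4 − 4 = 0  ✓
3 ≤ 4 ≤ 5 (triangle on l)  ✓
L = 1 + 4 + 4 = 9 (odd)  ✗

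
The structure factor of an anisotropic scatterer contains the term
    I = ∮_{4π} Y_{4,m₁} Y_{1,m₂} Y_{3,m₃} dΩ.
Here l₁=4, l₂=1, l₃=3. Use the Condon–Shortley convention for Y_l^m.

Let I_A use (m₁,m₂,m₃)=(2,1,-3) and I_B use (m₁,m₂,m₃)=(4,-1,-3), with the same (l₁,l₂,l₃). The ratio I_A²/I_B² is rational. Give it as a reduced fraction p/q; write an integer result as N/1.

1/28

l's match ⇒ only the (l;m) 3-j factors differ between A and B.
A: triangle coeff Δ(4,1,3) = 1/252; Σ_t [2,2]: t=2:+1/1440 = 1/1440; (3j)²=1/252 [(4 1 3; 2 1 -3)], sign=+1
B: triangle coeff Δ(4,1,3) = 1/252; Σ_t [0,0]: t=0:+1/1440 = 1/1440; (3j)²=1/9 [(4 1 3; 4 -1 -3)], sign=+1
I_A²/I_B² = (1/252)/(1/9) = 1/28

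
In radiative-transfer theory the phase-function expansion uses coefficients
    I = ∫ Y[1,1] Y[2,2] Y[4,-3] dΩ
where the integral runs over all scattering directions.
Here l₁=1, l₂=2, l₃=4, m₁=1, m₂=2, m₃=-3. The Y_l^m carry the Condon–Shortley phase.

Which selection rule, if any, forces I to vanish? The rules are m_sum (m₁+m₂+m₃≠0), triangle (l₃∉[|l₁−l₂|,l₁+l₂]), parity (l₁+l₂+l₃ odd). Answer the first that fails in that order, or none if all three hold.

azimuthal sum: 1 + 2 − 3 = 0  ✓
1 ≤ 4 ≤ 3 (triangle on l)  ✗
L = 1 + 2 + 4 = 7 (odd)

triangle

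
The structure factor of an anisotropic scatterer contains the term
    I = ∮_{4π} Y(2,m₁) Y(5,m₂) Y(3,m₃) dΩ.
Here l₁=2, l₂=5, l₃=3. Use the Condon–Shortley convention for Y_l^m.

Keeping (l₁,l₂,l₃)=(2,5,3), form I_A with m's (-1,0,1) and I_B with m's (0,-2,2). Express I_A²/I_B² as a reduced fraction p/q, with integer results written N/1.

l's match ⇒ only the (l;m) 3-j factors differ between A and B.
A: triangle coeff Δ(2,5,3) = 1/2310; Σ_t [3,3]: t=3:−1/288 = -1/288; (3j)²=5/231 [(2 5 3; -1 0 1)], sign=-1
B: triangle coeff Δ(2,5,3) = 1/2310; Σ_t [2,2]: t=2:+1/480 = 1/480; (3j)²=3/110 [(2 5 3; 0 -2 2)], sign=-1
I_A²/I_B² = (5/231)/(3/110) = 50/63

50/63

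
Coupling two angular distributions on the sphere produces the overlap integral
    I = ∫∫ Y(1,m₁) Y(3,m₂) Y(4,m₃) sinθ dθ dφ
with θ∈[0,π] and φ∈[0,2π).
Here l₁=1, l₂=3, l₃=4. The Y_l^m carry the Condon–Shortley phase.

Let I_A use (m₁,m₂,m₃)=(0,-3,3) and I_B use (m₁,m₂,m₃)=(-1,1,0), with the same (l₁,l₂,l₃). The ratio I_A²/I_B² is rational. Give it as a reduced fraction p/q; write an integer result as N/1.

7/6

l's match ⇒ only the (l;m) 3-j factors differ between A and B.
A: triangle coeff Δ(1,3,4) = 1/252; Σ_t [0,0]: t=0:+1/720 = 1/720; (3j)²=1/36 [(1 3 4; 0 -3 3)], sign=-1
B: triangle coeff Δ(1,3,4) = 1/252; Σ_t [0,0]: t=0:+1/96 = 1/96; (3j)²=1/42 [(1 3 4; -1 1 0)], sign=+1
I_A²/I_B² = (1/36)/(1/42) = 7/6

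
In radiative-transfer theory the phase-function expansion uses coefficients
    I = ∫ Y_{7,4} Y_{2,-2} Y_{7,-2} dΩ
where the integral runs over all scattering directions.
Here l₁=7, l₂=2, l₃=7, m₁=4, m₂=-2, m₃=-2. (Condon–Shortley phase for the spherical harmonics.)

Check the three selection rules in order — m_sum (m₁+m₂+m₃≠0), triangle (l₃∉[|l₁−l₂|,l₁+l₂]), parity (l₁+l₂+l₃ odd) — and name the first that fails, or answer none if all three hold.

Σmᵢ = 0  ✓
l₃∈[|l₁−l₂|,l₁+l₂]=[5,9], have l₃=7  ✓
Σlᵢ = 16 ⇒ even  ✓

none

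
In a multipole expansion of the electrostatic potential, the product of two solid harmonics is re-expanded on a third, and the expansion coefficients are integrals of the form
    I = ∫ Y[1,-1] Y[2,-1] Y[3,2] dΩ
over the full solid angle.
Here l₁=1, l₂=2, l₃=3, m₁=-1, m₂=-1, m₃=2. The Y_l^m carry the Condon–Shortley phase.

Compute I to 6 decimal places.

0.261169

Checks pass: Σm=0; 6 even; l₃=3∈[1,3].
(2·1+1)(2·2+1)(2·3+1) = 105
Δ: 0! 2! 4! / 7! → 1/105
sum: t=0:+1/4 = 1/4
3j²(1 2 3; 0 0 0) = Δ·Π!·Σ² = 3/35  (sign -1)
sum: t=0:+1/12 = 1/12
3j²(1 2 3; -1 -1 2) = Δ·Π!·Σ² = 2/21  (sign -1)
combine: 4πI² = 105·3/35·2/21 = 6/7
take √, sign +1: I = 0.26116903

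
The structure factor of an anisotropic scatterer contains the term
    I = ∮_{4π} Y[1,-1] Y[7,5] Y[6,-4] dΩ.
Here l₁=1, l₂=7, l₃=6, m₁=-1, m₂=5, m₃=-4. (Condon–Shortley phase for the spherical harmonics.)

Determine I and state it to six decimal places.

Rules hold: Σm=0, L=14 even, 6≤6≤8.
N = 3·15·13 = 585
Δ = 2!·0!·12!/15! = 1/1365
Racah Σ t=1..1: t=1:−1/518400 = -1/518400
⇒ 3j(1 7 6; 0 0 0)² = 7/195, sgn -1
Racah Σ t=2..2: t=2:+1/14515200 = 1/14515200
⇒ 3j(1 7 6; -1 5 -4)² = 22/455, sgn +1
4πI² = N·(3j₀)²·(3jₘ)² = 66/65
I = -1·√(1.01538/4π) = -0.28425647

-0.284256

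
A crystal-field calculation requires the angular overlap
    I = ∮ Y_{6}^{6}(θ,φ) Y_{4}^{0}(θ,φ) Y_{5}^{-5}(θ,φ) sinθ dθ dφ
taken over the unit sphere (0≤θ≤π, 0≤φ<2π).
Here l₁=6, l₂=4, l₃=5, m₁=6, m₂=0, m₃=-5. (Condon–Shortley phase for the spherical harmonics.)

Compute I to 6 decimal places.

Σmᵢ = 1 ≠ 0, so the φ-integral vanishes; I = 0

0.000000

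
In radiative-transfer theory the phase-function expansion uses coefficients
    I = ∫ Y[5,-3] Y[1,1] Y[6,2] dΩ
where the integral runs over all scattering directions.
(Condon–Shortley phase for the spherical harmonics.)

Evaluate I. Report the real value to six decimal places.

0.100084

Checks pass: Σm=0; 12 even; l₃=6∈[4,6].
(2·5+1)(2·1+1)(2·6+1) = 429
Δ: 0! 10! 2! / 13! → 1/858
sum: t=0:+1/14400 = 1/14400
3j²(5 1 6; 0 0 0) = Δ·Π!·Σ² = 6/143  (sign +1)
sum: t=0:+1/161280 = 1/161280
3j²(5 1 6; -3 1 2) = Δ·Π!·Σ² = 1/143  (sign +1)
combine: 4πI² = 429·6/143·1/143 = 18/143
take √, sign +1: I = 0.10008369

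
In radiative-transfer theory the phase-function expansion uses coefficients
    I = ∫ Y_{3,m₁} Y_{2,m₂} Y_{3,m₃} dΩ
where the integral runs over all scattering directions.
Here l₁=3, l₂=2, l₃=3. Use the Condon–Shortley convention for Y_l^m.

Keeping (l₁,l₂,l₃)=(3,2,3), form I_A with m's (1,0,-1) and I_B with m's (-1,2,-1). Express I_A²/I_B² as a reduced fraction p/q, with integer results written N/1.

Same 3,2,3: normalisation and zero-m 3j drop out of the ratio.
A: Δ: 2! 4! 2! / 9! → 1/3780; sum: t=0:+1/16 t=1:−1/6 t=2:+1/96 = -3/32; 3j²(3 2 3; 1 0 -1) = Δ·Π!·Σ² = 3/140  (sign -1)
B: Δ: 2! 4! 2! / 9! → 1/3780; sum: t=2:+1/16 = 1/16; 3j²(3 2 3; -1 2 -1) = Δ·Π!·Σ² = 2/35  (sign +1)
I_A²/I_B² = (3/140)/(2/35) = 3/8

3/8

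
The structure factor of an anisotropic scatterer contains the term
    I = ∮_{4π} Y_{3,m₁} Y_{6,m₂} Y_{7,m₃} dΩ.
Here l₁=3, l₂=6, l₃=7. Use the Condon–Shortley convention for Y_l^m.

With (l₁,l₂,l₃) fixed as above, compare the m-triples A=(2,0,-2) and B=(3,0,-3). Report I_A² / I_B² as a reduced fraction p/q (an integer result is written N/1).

Shared (l₁,l₂,l₃)=(3,6,7): N and (l;000)² cancel in I_A²/I_B².
A: Δ = 2!·4!·10!/17! = 1/2042040; Racah Σ t=0..1: t=0:+1/207360 t=1:−1/345600 = 1/518400; ⇒ 3j(3 6 7; 2 0 -2)² = 12/2431, sgn -1
B: Δ = 2!·4!·10!/17! = 1/2042040; Racah Σ t=0..0: t=0:+1/829440 = 1/829440; ⇒ 3j(3 6 7; 3 0 -3)² = 225/9724, sgn +1
I_A²/I_B² = (12/2431)/(225/9724) = 16/75

16/75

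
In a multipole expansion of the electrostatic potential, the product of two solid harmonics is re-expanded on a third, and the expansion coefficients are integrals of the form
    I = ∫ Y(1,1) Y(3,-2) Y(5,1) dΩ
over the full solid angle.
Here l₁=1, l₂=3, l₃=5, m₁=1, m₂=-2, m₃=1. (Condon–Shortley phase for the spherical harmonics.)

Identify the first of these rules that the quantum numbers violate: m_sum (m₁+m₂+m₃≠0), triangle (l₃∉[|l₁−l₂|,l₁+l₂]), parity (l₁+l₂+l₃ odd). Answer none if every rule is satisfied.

triangle

m₁+m₂+m₃ = 1 − 2 + 1 = 0  ✓
triangle: |1−3|=2 ≤ l₃=5 ≤ 1+3=4  ✗
parity: l₁+l₂+l₃ = 9 is odd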